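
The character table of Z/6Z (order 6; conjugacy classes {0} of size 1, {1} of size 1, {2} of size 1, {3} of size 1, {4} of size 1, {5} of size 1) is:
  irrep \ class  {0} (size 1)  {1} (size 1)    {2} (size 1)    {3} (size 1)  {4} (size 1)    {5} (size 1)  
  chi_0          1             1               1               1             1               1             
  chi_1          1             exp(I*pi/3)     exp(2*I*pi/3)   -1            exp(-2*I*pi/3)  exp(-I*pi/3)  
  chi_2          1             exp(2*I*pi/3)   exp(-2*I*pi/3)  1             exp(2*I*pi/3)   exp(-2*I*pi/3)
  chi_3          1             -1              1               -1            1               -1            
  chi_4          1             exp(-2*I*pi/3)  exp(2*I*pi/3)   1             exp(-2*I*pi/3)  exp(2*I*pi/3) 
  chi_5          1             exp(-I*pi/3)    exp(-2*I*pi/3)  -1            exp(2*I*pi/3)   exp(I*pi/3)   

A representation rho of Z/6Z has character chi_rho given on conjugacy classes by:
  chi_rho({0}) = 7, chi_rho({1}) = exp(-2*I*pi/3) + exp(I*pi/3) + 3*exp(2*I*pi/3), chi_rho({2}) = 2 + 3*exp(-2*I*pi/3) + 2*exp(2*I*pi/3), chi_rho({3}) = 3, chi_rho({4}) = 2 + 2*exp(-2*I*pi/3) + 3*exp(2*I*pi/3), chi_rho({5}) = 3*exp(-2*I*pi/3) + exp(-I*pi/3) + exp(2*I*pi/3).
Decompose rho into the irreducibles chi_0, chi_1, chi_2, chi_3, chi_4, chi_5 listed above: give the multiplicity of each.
Multiplicities: chi_0: 1, chi_1: 1, chi_2: 3, chi_3: 1, chi_4: 1, chi_5: 0.

Explanation: Use <chi_rho, chi> = (1/|G|) sum_C |C| * chi_rho(C) * conj(chi(C)) with |G| = 6 for each irreducible chi in the table:
  <chi_rho, chi_0> = (1/6)[1*(7)*conj(1) + 1*(exp(-2*I*pi/3) + exp(I*pi/3) + 3*exp(2*I*pi/3))*conj(1) + 1*(2 + 3*exp(-2*I*pi/3) + 2*exp(2*I*pi/3))*conj(1) + 1*(3)*conj(1) + 1*(2 + 2*exp(-2*I*pi/3) + 3*exp(2*I*pi/3))*conj(1) + 1*(3*exp(-2*I*pi/3) + exp(-I*pi/3) + exp(2*I*pi/3))*conj(1)]
      = (1/6)[(7) + (exp(-2*I*pi/3) + exp(I*pi/3) + 3*exp(2*I*pi/3)) + (2 + 3*exp(-2*I*pi/3) + 2*exp(2*I*pi/3)) + (3) + (2 + 2*exp(-2*I*pi/3) + 3*exp(2*I*pi/3)) + (3*exp(-2*I*pi/3) + exp(-I*pi/3) + exp(2*I*pi/3))] = 6/6 = 1
  <chi_rho, chi_1> = (1/6)[1*(7)*conj(1) + 1*(exp(-2*I*pi/3) + exp(I*pi/3) + 3*exp(2*I*pi/3))*conj(exp(I*pi/3)) + 1*(2 + 3*exp(-2*I*pi/3) + 2*exp(2*I*pi/3))*conj(exp(2*I*pi/3)) + 1*(3)*conj(-1) + 1*(2 + 2*exp(-2*I*pi/3) + 3*exp(2*I*pi/3))*conj(exp(-2*I*pi/3)) + 1*(3*exp(-2*I*pi/3) + exp(-I*pi/3) + exp(2*I*pi/3))*conj(exp(-I*pi/3))]
      = (1/6)[(7) + (3*exp(I*pi/3)) + (2 + 2*exp(-2*I*pi/3) + 3*exp(2*I*pi/3)) + (-3) + (2 + 3*exp(-2*I*pi/3) + 2*exp(2*I*pi/3)) + (3*exp(-I*pi/3))] = 6/6 = 1
  <chi_rho, chi_2> = (1/6)[1*(7)*conj(1) + 1*(exp(-2*I*pi/3) + exp(I*pi/3) + 3*exp(2*I*pi/3))*conj(exp(2*I*pi/3)) + 1*(2 + 3*exp(-2*I*pi/3) + 2*exp(2*I*pi/3))*conj(exp(-2*I*pi/3)) + 1*(3)*conj(1) + 1*(2 + 2*exp(-2*I*pi/3) + 3*exp(2*I*pi/3))*conj(exp(2*I*pi/3)) + 1*(3*exp(-2*I*pi/3) + exp(-I*pi/3) + exp(2*I*pi/3))*conj(exp(-2*I*pi/3))]
      = (1/6)[(7) + (3) + (1) + (3) + (1) + (3)] = 18/6 = 3
  <chi_rho, chi_3> = (1/6)[1*(7)*conj(1) + 1*(exp(-2*I*pi/3) + exp(I*pi/3) + 3*exp(2*I*pi/3))*conj(-1) + 1*(2 + 3*exp(-2*I*pi/3) + 2*exp(2*I*pi/3))*conj(1) + 1*(3)*conj(-1) + 1*(2 + 2*exp(-2*I*pi/3) + 3*exp(2*I*pi/3))*conj(1) + 1*(3*exp(-2*I*pi/3) + exp(-I*pi/3) + exp(2*I*pi/3))*conj(-1)]
      = (1/6)[(7) + (-3*exp(2*I*pi/3) - exp(I*pi/3) - exp(-2*I*pi/3)) + (2 + 3*exp(-2*I*pi/3) + 2*exp(2*I*pi/3)) + (-3) + (2 + 2*exp(-2*I*pi/3) + 3*exp(2*I*pi/3)) + (-exp(2*I*pi/3) - exp(-I*pi/3) - 3*exp(-2*I*pi/3))] = 6/6 = 1
  <chi_rho, chi_4> = (1/6)[1*(7)*conj(1) + 1*(exp(-2*I*pi/3) + exp(I*pi/3) + 3*exp(2*I*pi/3))*conj(exp(-2*I*pi/3)) + 1*(2 + 3*exp(-2*I*pi/3) + 2*exp(2*I*pi/3))*conj(exp(2*I*pi/3)) + 1*(3)*conj(1) + 1*(2 + 2*exp(-2*I*pi/3) + 3*exp(2*I*pi/3))*conj(exp(-2*I*pi/3)) + 1*(3*exp(-2*I*pi/3) + exp(-I*pi/3) + exp(2*I*pi/3))*conj(exp(2*I*pi/3))]
      = (1/6)[(7) + (3*exp(-2*I*pi/3)) + (2 + 2*exp(-2*I*pi/3) + 3*exp(2*I*pi/3)) + (3) + (2 + 3*exp(-2*I*pi/3) + 2*exp(2*I*pi/3)) + (3*exp(2*I*pi/3))] = 6/6 = 1
  <chi_rho, chi_5> = (1/6)[1*(7)*conj(1) + 1*(exp(-2*I*pi/3) + exp(I*pi/3) + 3*exp(2*I*pi/3))*conj(exp(-I*pi/3)) + 1*(2 + 3*exp(-2*I*pi/3) + 2*exp(2*I*pi/3))*conj(exp(-2*I*pi/3)) + 1*(3)*conj(-1) + 1*(2 + 2*exp(-2*I*pi/3) + 3*exp(2*I*pi/3))*conj(exp(2*I*pi/3)) + 1*(3*exp(-2*I*pi/3) + exp(-I*pi/3) + exp(2*I*pi/3))*conj(exp(I*pi/3))]
      = (1/6)[(7) + (-3) + (1) + (-3) + (1) + (-3)] = 0/6 = 0
(Exp terms are combined using exp(i*s)*conj(exp(i*t)) = exp(i*(s-t)), and sums of them are collapsed using the identity that for every m > 1 the m distinct m-th roots of unity sum to 0, e.g. 1 + exp(2*I*pi/3) + exp(-2*I*pi/3) = 0.)
Dimension check: dim(rho) = sum (mult * dim) = 1*1 + 1*1 + 3*1 + 1*1 + 1*1 + 0*1 = 7 = chi_rho(e) = 7.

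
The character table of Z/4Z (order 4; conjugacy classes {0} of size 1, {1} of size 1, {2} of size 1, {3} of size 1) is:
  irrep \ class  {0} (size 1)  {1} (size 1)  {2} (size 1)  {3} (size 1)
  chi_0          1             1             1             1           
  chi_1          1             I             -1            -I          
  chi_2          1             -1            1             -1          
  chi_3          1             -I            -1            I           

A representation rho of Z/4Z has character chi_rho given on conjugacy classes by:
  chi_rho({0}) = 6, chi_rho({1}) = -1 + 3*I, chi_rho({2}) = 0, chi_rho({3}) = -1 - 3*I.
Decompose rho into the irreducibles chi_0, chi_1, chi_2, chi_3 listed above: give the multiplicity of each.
Multiplicities: chi_0: 1, chi_1: 3, chi_2: 2, chi_3: 0.

Solution. Use <chi_rho, chi> = (1/|G|) sum_C |C| * chi_rho(C) * conj(chi(C)) with |G| = 4 for each irreducible chi in the table:
  <chi_rho, chi_0> = (1/4)[1*(6)*conj(1) + 1*(-1 + 3*I)*conj(1) + 1*(0)*conj(1) + 1*(-1 - 3*I)*conj(1)]
      = (1/4)[(6) + (-1 + 3*I) + (0) + (-1 - 3*I)] = 4/4 = 1
  <chi_rho, chi_1> = (1/4)[1*(6)*conj(1) + 1*(-1 + 3*I)*conj(I) + 1*(0)*conj(-1) + 1*(-1 - 3*I)*conj(-I)]
      = (1/4)[(6) + (3 + I) + (0) + (3 - I)] = 12/4 = 3
  <chi_rho, chi_2> = (1/4)[1*(6)*conj(1) + 1*(-1 + 3*I)*conj(-1) + 1*(0)*conj(1) + 1*(-1 - 3*I)*conj(-1)]
      = (1/4)[(6) + (1 - 3*I) + (0) + (1 + 3*I)] = 8/4 = 2
  <chi_rho, chi_3> = (1/4)[1*(6)*conj(1) + 1*(-1 + 3*I)*conj(-I) + 1*(0)*conj(-1) + 1*(-1 - 3*I)*conj(I)]
      = (1/4)[(6) + (-3 - I) + (0) + (-3 + I)] = 0/4 = 0
(Exp terms are combined using exp(i*s)*conj(exp(i*t)) = exp(i*(s-t)), and sums of them are collapsed using the identity that for every m > 1 the m distinct m-th roots of unity sum to 0, e.g. 1 + exp(2*I*pi/3) + exp(-2*I*pi/3) = 0.)
Dimension check: dim(rho) = sum (mult * dim) = 1*1 + 3*1 + 2*1 + 0*1 = 6 = chi_rho(e) = 6.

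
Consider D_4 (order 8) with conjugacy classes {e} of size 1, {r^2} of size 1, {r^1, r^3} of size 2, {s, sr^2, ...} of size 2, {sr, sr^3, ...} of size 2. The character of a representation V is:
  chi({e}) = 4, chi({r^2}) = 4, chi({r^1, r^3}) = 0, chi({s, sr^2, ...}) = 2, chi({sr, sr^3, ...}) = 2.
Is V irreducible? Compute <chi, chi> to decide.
Not irreducible (reducible): <chi, chi> = 6 > 1.

Details: <chi, chi> = (1/|G|) sum_C |C| * |chi(C)|^2 = (1/8)[1*|4|^2 + 1*|4|^2 + 2*|0|^2 + 2*|2|^2 + 2*|2|^2]
  = (1/8)[(16) + (16) + (0) + (8) + (8)] = 48/8 = 6.
A character is irreducible iff <chi, chi> = 1, so this representation is reducible.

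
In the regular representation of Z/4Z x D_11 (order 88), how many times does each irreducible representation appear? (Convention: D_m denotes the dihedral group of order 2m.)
Each irreducible V_i of dimension d_i appears with multiplicity d_i, i.e. rho_reg = (direct sum over all irreducibles V_i) d_i V_i. The irreducible dimensions for Z/4Z x D_11 are 1, 1, 1, 1, 1, 1, 1, 1, 2, 2, 2, 2, 2, 2, 2, 2, 2, 2, 2, 2, 2, 2, 2, 2, 2, 2, 2, 2: 8 irreducibles of dimension 1, each with multiplicity 1; 20 irreducibles of dimension 2, each with multiplicity 2. Total dimension 8*1*1 + 20*2*2 = 88 = |G|.

General theorem: in the regular representation of a finite group G, each irreducible appears with multiplicity equal to its dimension. Check: dim(rho_reg) = sum d_i^2 = 1 + 1 + 1 + 1 + 1 + 1 + 1 + 1 + 4 + 4 + 4 + 4 + 4 + 4 + 4 + 4 + 4 + 4 + 4 + 4 + 4 + 4 + 4 + 4 + 4 + 4 + 4 + 4 = 88 = |G|.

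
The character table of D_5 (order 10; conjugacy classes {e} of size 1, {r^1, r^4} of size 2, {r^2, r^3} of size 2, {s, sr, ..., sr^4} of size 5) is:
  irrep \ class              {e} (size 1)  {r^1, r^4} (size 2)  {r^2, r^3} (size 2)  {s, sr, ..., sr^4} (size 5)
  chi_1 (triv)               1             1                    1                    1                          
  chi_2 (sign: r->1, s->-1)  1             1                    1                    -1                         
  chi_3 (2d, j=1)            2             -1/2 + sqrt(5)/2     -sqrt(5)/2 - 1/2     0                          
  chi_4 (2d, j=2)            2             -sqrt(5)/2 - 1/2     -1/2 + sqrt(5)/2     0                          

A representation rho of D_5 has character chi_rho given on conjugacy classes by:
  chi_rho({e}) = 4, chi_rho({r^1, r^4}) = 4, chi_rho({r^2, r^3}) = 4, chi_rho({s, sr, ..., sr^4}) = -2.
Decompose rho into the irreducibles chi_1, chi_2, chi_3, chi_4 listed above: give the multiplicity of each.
Multiplicities: chi_1: 1, chi_2: 3, chi_3: 0, chi_4: 0.

Explanation: Use <chi_rho, chi> = (1/|G|) sum_C |C| * chi_rho(C) * conj(chi(C)) with |G| = 10 for each irreducible chi in the table:
  <chi_rho, chi_1> = (1/10)[1*(4)*conj(1) + 2*(4)*conj(1) + 2*(4)*conj(1) + 5*(-2)*conj(1)]
      = (1/10)[(4) + (8) + (8) + (-10)] = 10/10 = 1
  <chi_rho, chi_2> = (1/10)[1*(4)*conj(1) + 2*(4)*conj(1) + 2*(4)*conj(1) + 5*(-2)*conj(-1)]
      = (1/10)[(4) + (8) + (8) + (10)] = 30/10 = 3
  <chi_rho, chi_3> = (1/10)[1*(4)*conj(2) + 2*(4)*conj(-1/2 + sqrt(5)/2) + 2*(4)*conj(-sqrt(5)/2 - 1/2) + 5*(-2)*conj(0)]
      = (1/10)[(8) + (-4 + 4*sqrt(5)) + (-4*sqrt(5) - 4) + (0)] = 0/10 = 0
  <chi_rho, chi_4> = (1/10)[1*(4)*conj(2) + 2*(4)*conj(-sqrt(5)/2 - 1/2) + 2*(4)*conj(-1/2 + sqrt(5)/2) + 5*(-2)*conj(0)]
      = (1/10)[(8) + (-4*sqrt(5) - 4) + (-4 + 4*sqrt(5)) + (0)] = 0/10 = 0
Dimension check: dim(rho) = sum (mult * dim) = 1*1 + 3*1 + 0*2 + 0*2 = 4 = chi_rho(e) = 4.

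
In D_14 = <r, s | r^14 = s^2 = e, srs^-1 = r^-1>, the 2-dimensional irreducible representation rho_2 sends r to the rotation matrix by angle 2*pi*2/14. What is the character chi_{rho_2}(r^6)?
chi_{rho_2}(r^6) = 2*cos(2*pi*2*6/14) = 2*cos(2*pi/7)

Why: rho_2(r^6) is rotation by angle 2*pi*2*6/14, whose trace is 2*cos(2*pi*2*6/14) = 2*cos(2*pi/7).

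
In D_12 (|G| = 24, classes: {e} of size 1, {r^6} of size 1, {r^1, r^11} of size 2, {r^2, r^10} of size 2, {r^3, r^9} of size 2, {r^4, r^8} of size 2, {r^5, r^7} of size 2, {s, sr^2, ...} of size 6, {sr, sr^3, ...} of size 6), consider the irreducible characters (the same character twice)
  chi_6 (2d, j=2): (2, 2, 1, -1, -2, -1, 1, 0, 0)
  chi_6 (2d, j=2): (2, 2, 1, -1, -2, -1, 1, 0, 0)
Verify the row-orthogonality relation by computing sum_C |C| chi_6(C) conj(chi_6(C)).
Sum = 24 = |G| = 24; so <chi_6, chi_6> = 1 (norm-1 confirms irreducibility).

Proof sketch: Compute term by term over conjugacy classes (|C| * chi_6(C) * conj(chi_6(C))):
  1*(2)*conj(2) + 1*(2)*conj(2) + 2*(1)*conj(1) + 2*(-1)*conj(-1) + 2*(-2)*conj(-2) + 2*(-1)*conj(-1) + 2*(1)*conj(1) + 6*(0)*conj(0) + 6*(0)*conj(0)
  = (4) + (4) + (2) + (2) + (8) + (2) + (2) + (0) + (0)
  = 24.
Dividing by |G| = 24 gives 24/24 = 1, matching the row-orthogonality relation <chi_6, chi_6> = [chi_6 = chi_6].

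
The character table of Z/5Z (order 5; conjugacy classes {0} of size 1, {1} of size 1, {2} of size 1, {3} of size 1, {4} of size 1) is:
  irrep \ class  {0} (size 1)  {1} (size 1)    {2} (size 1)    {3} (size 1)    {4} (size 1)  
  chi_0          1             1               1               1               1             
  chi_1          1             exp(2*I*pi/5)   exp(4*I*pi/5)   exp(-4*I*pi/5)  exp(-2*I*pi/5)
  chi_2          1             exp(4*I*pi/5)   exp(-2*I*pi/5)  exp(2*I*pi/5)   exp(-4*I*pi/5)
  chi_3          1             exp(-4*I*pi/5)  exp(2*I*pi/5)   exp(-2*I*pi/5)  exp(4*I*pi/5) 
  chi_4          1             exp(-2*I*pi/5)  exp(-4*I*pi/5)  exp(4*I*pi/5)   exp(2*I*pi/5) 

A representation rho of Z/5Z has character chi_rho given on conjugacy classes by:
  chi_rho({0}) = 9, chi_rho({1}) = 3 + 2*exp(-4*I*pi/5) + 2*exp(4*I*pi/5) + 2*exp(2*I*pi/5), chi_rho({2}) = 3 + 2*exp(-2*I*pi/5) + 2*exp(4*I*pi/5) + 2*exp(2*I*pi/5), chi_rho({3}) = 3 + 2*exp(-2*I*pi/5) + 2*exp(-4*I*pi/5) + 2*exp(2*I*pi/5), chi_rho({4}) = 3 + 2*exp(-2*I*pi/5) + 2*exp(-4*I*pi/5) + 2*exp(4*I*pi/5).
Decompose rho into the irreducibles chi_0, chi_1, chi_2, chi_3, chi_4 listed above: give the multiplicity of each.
Multiplicities: chi_0: 3, chi_1: 2, chi_2: 2, chi_3: 2, chi_4: 0.

Reasoning: Use <chi_rho, chi> = (1/|G|) sum_C |C| * chi_rho(C) * conj(chi(C)) with |G| = 5 for each irreducible chi in the table:
  <chi_rho, chi_0> = (1/5)[1*(9)*conj(1) + 1*(3 + 2*exp(-4*I*pi/5) + 2*exp(4*I*pi/5) + 2*exp(2*I*pi/5))*conj(1) + 1*(3 + 2*exp(-2*I*pi/5) + 2*exp(4*I*pi/5) + 2*exp(2*I*pi/5))*conj(1) + 1*(3 + 2*exp(-2*I*pi/5) + 2*exp(-4*I*pi/5) + 2*exp(2*I*pi/5))*conj(1) + 1*(3 + 2*exp(-2*I*pi/5) + 2*exp(-4*I*pi/5) + 2*exp(4*I*pi/5))*conj(1)]
      = (1/5)[(9) + (3 + 2*exp(-4*I*pi/5) + 2*exp(4*I*pi/5) + 2*exp(2*I*pi/5)) + (3 + 2*exp(-2*I*pi/5) + 2*exp(4*I*pi/5) + 2*exp(2*I*pi/5)) + (3 + 2*exp(-2*I*pi/5) + 2*exp(-4*I*pi/5) + 2*exp(2*I*pi/5)) + (3 + 2*exp(-2*I*pi/5) + 2*exp(-4*I*pi/5) + 2*exp(4*I*pi/5))] = 15/5 = 3
  <chi_rho, chi_1> = (1/5)[1*(9)*conj(1) + 1*(3 + 2*exp(-4*I*pi/5) + 2*exp(4*I*pi/5) + 2*exp(2*I*pi/5))*conj(exp(2*I*pi/5)) + 1*(3 + 2*exp(-2*I*pi/5) + 2*exp(4*I*pi/5) + 2*exp(2*I*pi/5))*conj(exp(4*I*pi/5)) + 1*(3 + 2*exp(-2*I*pi/5) + 2*exp(-4*I*pi/5) + 2*exp(2*I*pi/5))*conj(exp(-4*I*pi/5)) + 1*(3 + 2*exp(-2*I*pi/5) + 2*exp(-4*I*pi/5) + 2*exp(4*I*pi/5))*conj(exp(-2*I*pi/5))]
      = (1/5)[(9) + (2 + 3*exp(-2*I*pi/5) + 2*exp(4*I*pi/5) + 2*exp(2*I*pi/5)) + (2 + 2*exp(-2*I*pi/5) + 3*exp(-4*I*pi/5) + 2*exp(4*I*pi/5)) + (2 + 2*exp(-4*I*pi/5) + 3*exp(4*I*pi/5) + 2*exp(2*I*pi/5)) + (2 + 2*exp(-2*I*pi/5) + 2*exp(-4*I*pi/5) + 3*exp(2*I*pi/5))] = 10/5 = 2
  <chi_rho, chi_2> = (1/5)[1*(9)*conj(1) + 1*(3 + 2*exp(-4*I*pi/5) + 2*exp(4*I*pi/5) + 2*exp(2*I*pi/5))*conj(exp(4*I*pi/5)) + 1*(3 + 2*exp(-2*I*pi/5) + 2*exp(4*I*pi/5) + 2*exp(2*I*pi/5))*conj(exp(-2*I*pi/5)) + 1*(3 + 2*exp(-2*I*pi/5) + 2*exp(-4*I*pi/5) + 2*exp(2*I*pi/5))*conj(exp(2*I*pi/5)) + 1*(3 + 2*exp(-2*I*pi/5) + 2*exp(-4*I*pi/5) + 2*exp(4*I*pi/5))*conj(exp(-4*I*pi/5))]
      = (1/5)[(9) + (2 + 2*exp(-2*I*pi/5) + 3*exp(-4*I*pi/5) + 2*exp(2*I*pi/5)) + (2 + 2*exp(-4*I*pi/5) + 2*exp(4*I*pi/5) + 3*exp(2*I*pi/5)) + (2 + 3*exp(-2*I*pi/5) + 2*exp(-4*I*pi/5) + 2*exp(4*I*pi/5)) + (2 + 2*exp(-2*I*pi/5) + 3*exp(4*I*pi/5) + 2*exp(2*I*pi/5))] = 10/5 = 2
  <chi_rho, chi_3> = (1/5)[1*(9)*conj(1) + 1*(3 + 2*exp(-4*I*pi/5) + 2*exp(4*I*pi/5) + 2*exp(2*I*pi/5))*conj(exp(-4*I*pi/5)) + 1*(3 + 2*exp(-2*I*pi/5) + 2*exp(4*I*pi/5) + 2*exp(2*I*pi/5))*conj(exp(2*I*pi/5)) + 1*(3 + 2*exp(-2*I*pi/5) + 2*exp(-4*I*pi/5) + 2*exp(2*I*pi/5))*conj(exp(-2*I*pi/5)) + 1*(3 + 2*exp(-2*I*pi/5) + 2*exp(-4*I*pi/5) + 2*exp(4*I*pi/5))*conj(exp(4*I*pi/5))]
      = (1/5)[(9) + (2 + 2*exp(-2*I*pi/5) + 2*exp(-4*I*pi/5) + 3*exp(4*I*pi/5)) + (2 + 3*exp(-2*I*pi/5) + 2*exp(-4*I*pi/5) + 2*exp(2*I*pi/5)) + (2 + 2*exp(-2*I*pi/5) + 2*exp(4*I*pi/5) + 3*exp(2*I*pi/5)) + (2 + 3*exp(-4*I*pi/5) + 2*exp(4*I*pi/5) + 2*exp(2*I*pi/5))] = 10/5 = 2
  <chi_rho, chi_4> = (1/5)[1*(9)*conj(1) + 1*(3 + 2*exp(-4*I*pi/5) + 2*exp(4*I*pi/5) + 2*exp(2*I*pi/5))*conj(exp(-2*I*pi/5)) + 1*(3 + 2*exp(-2*I*pi/5) + 2*exp(4*I*pi/5) + 2*exp(2*I*pi/5))*conj(exp(-4*I*pi/5)) + 1*(3 + 2*exp(-2*I*pi/5) + 2*exp(-4*I*pi/5) + 2*exp(2*I*pi/5))*conj(exp(4*I*pi/5)) + 1*(3 + 2*exp(-2*I*pi/5) + 2*exp(-4*I*pi/5) + 2*exp(4*I*pi/5))*conj(exp(2*I*pi/5))]
      = (1/5)[(9) + (2*exp(-2*I*pi/5) + 2*exp(-4*I*pi/5) + 2*exp(4*I*pi/5) + 3*exp(2*I*pi/5)) + (2*exp(-2*I*pi/5) + 2*exp(-4*I*pi/5) + 3*exp(4*I*pi/5) + 2*exp(2*I*pi/5)) + (2*exp(-2*I*pi/5) + 3*exp(-4*I*pi/5) + 2*exp(4*I*pi/5) + 2*exp(2*I*pi/5)) + (3*exp(-2*I*pi/5) + 2*exp(-4*I*pi/5) + 2*exp(4*I*pi/5) + 2*exp(2*I*pi/5))] = 0/5 = 0
(Exp terms are combined using exp(i*s)*conj(exp(i*t)) = exp(i*(s-t)), and sums of them are collapsed using the identity that for every m > 1 the m distinct m-th roots of unity sum to 0, e.g. 1 + exp(2*I*pi/3) + exp(-2*I*pi/3) = 0.)
Dimension check: dim(rho) = sum (mult * dim) = 3*1 + 2*1 + 2*1 + 2*1 + 0*1 = 9 = chi_rho(e) = 9.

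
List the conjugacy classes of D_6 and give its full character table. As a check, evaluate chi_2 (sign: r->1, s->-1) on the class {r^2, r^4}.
Conjugacy classes: {e} of size 1, {r^3} of size 1, {r^1, r^5} of size 2, {r^2, r^4} of size 2, {s, sr^2, ...} of size 3, {sr, sr^3, ...} of size 3.
Character table:
  irrep \ class              {e} (size 1)  {r^3} (size 1)  {r^1, r^5} (size 2)  {r^2, r^4} (size 2)  {s, sr^2, ...} (size 3)  {sr, sr^3, ...} (size 3)
  chi_1 (triv)               1             1               1                    1                    1                        1                       
  chi_2 (sign: r->1, s->-1)  1             1               1                    1                    -1                       -1                      
  chi_3 (r->-1, s->1)        1             -1              -1                   1                    1                        -1                      
  chi_4 (r->-1, s->-1)       1             -1              -1                   1                    -1                       1                       
  chi_5 (2d, j=1)            2             -2              1                    -1                   0                        0                       
  chi_6 (2d, j=2)            2             2               -1                   -1                   0                        0                       

Spot check: chi_2 (sign: r->1, s->-1) on {r^2, r^4} = 1.

Details: D_6 has order 2*6 = 12 with 6 conjugacy classes, hence 6 irreducibles. Sum of squared dims 1 + 1 + 1 + 1 + 4 + 4 = 12 = |G|. Linear characters come from the abelianisation; the 2-dimensional irreps have character r^k -> 2*cos(2*pi*j*k/6), reflections -> 0.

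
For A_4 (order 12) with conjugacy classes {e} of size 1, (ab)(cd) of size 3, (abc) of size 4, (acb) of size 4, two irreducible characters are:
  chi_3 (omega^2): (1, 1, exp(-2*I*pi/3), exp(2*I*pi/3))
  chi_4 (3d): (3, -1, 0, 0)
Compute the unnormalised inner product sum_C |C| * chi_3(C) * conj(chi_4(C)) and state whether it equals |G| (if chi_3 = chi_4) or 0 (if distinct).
Sum = 0; so <chi_3, chi_4> = 0 (distinct irreducibles are orthogonal).

Working: Compute term by term over conjugacy classes (|C| * chi_3(C) * conj(chi_4(C))):
  1*(1)*conj(3) + 3*(1)*conj(-1) + 4*(exp(-2*I*pi/3))*conj(0) + 4*(exp(2*I*pi/3))*conj(0)
  = (3) + (-3) + (0) + (0)
  = 0.
(Exp terms are combined using exp(i*s)*conj(exp(i*t)) = exp(i*(s-t)), and sums of them are collapsed using the identity that for every m > 1 the m distinct m-th roots of unity sum to 0, e.g. 1 + exp(2*I*pi/3) + exp(-2*I*pi/3) = 0.)
Dividing by |G| = 12 gives 0/12 = 0, matching the row-orthogonality relation <chi_3, chi_4> = [chi_3 = chi_4].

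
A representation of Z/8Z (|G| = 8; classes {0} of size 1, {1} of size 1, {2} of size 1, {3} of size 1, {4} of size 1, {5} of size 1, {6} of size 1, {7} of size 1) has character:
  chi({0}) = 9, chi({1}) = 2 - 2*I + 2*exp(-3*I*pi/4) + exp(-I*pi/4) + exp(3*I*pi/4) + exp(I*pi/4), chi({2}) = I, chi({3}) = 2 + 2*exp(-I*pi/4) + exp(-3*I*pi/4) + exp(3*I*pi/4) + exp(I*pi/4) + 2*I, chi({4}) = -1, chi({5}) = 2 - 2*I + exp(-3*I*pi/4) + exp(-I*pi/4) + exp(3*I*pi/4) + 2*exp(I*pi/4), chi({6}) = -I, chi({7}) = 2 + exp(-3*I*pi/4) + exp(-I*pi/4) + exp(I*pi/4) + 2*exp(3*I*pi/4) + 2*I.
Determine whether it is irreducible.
Not irreducible (reducible): <chi, chi> = 15 > 1.

Solution. <chi, chi> = (1/|G|) sum_C |C| * |chi(C)|^2 = (1/8)[1*|9|^2 + 1*|2 - 2*I + 2*exp(-3*I*pi/4) + exp(-I*pi/4) + exp(3*I*pi/4) + exp(I*pi/4)|^2 + 1*|I|^2 + 1*|2 + 2*exp(-I*pi/4) + exp(-3*I*pi/4) + exp(3*I*pi/4) + exp(I*pi/4) + 2*I|^2 + 1*|-1|^2 + 1*|2 - 2*I + exp(-3*I*pi/4) + exp(-I*pi/4) + exp(3*I*pi/4) + 2*exp(I*pi/4)|^2 + 1*|-I|^2 + 1*|2 + exp(-3*I*pi/4) + exp(-I*pi/4) + exp(I*pi/4) + 2*exp(3*I*pi/4) + 2*I|^2]
  = (1/8)[(81) + (9) + (1) + (9) + (1) + (9) + (1) + (9)] = 120/8 = 15.
(Exp terms are combined using exp(i*s)*conj(exp(i*t)) = exp(i*(s-t)), and sums of them are collapsed using the identity that for every m > 1 the m distinct m-th roots of unity sum to 0, e.g. 1 + exp(2*I*pi/3) + exp(-2*I*pi/3) = 0.)
A character is irreducible iff <chi, chi> = 1, so this representation is reducible.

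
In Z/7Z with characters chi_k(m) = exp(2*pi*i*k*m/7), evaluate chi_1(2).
chi_1(2) = zeta_7^2 = exp(4*I*pi/7)

Solution. chi_1(2) = zeta_7^(1*2) = zeta_7^2. Since zeta_7^7 = 1, this equals zeta_7^2 = exp(2*pi*i*2/7) = exp(4*I*pi/7).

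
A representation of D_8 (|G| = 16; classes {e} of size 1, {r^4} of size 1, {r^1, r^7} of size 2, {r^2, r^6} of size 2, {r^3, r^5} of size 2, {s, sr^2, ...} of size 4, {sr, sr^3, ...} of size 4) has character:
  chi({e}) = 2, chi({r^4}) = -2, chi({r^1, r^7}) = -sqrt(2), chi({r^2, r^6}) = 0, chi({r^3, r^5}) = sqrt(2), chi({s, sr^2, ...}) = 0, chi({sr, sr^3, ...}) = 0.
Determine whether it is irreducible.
Irreducible: <chi, chi> = 1.

Derivation: <chi, chi> = (1/|G|) sum_C |C| * |chi(C)|^2 = (1/16)[1*|2|^2 + 1*|-2|^2 + 2*|-sqrt(2)|^2 + 2*|0|^2 + 2*|sqrt(2)|^2 + 4*|0|^2 + 4*|0|^2]
  = (1/16)[(4) + (4) + (4) + (0) + (4) + (0) + (0)] = 16/16 = 1.
A character is irreducible iff <chi, chi> = 1, so this representation is irreducible.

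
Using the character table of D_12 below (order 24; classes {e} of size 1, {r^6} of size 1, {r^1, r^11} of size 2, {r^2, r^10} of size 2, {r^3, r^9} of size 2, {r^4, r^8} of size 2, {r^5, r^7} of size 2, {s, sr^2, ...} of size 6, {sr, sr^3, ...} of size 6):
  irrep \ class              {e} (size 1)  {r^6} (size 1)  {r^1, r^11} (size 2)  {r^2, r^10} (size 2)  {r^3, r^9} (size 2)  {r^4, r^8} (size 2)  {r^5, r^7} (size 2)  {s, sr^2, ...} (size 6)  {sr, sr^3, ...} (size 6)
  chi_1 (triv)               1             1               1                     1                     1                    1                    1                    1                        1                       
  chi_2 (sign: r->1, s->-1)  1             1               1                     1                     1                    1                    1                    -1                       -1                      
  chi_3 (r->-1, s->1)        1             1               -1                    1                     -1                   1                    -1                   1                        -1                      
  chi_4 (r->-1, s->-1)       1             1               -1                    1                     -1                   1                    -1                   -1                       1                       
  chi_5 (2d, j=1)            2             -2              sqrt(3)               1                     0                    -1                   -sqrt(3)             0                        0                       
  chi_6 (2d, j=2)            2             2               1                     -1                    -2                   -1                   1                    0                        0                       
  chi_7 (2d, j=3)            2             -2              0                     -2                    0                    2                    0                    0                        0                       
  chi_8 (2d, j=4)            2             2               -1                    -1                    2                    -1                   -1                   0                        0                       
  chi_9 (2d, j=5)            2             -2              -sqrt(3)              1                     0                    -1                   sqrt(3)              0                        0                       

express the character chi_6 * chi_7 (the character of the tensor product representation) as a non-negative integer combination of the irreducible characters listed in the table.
chi_6 tensor chi_7 = chi_5 + chi_9 (all other irreducibles have multiplicity 0).

Explanation: The character of a tensor product is the pointwise product (chi_6 * chi_7)(C) = chi_6(C) * chi_7(C):
  {e}: (2)*(2), {r^6}: (2)*(-2), {r^1, r^11}: (1)*(0), {r^2, r^10}: (-1)*(-2), {r^3, r^9}: (-2)*(0), {r^4, r^8}: (-1)*(2), {r^5, r^7}: (1)*(0), {s, sr^2, ...}: (0)*(0), {sr, sr^3, ...}: (0)*(0)
so (chi_6 * chi_7) takes values
  {e} -> 4, {r^6} -> -4, {r^1, r^11} -> 0, {r^2, r^10} -> 2, {r^3, r^9} -> 0, {r^4, r^8} -> -2, {r^5, r^7} -> 0, {s, sr^2, ...} -> 0, {sr, sr^3, ...} -> 0.
Now take the inner product of this character with each irreducible chi from the table, <chi_6*chi_7, chi> = (1/24) sum_C |C| (chi_6*chi_7)(C) conj(chi(C)):
  <chi_6*chi_7, chi_1> = (1/24)[1*(4)*conj(1) + 1*(-4)*conj(1) + 2*(0)*conj(1) + 2*(2)*conj(1) + 2*(0)*conj(1) + 2*(-2)*conj(1) + 2*(0)*conj(1) + 6*(0)*conj(1) + 6*(0)*conj(1)]
      = (1/24)[(4) + (-4) + (0) + (4) + (0) + (-4) + (0) + (0) + (0)] = 0/24 = 0
  <chi_6*chi_7, chi_2> = (1/24)[1*(4)*conj(1) + 1*(-4)*conj(1) + 2*(0)*conj(1) + 2*(2)*conj(1) + 2*(0)*conj(1) + 2*(-2)*conj(1) + 2*(0)*conj(1) + 6*(0)*conj(-1) + 6*(0)*conj(-1)]
      = (1/24)[(4) + (-4) + (0) + (4) + (0) + (-4) + (0) + (0) + (0)] = 0/24 = 0
  <chi_6*chi_7, chi_3> = (1/24)[1*(4)*conj(1) + 1*(-4)*conj(1) + 2*(0)*conj(-1) + 2*(2)*conj(1) + 2*(0)*conj(-1) + 2*(-2)*conj(1) + 2*(0)*conj(-1) + 6*(0)*conj(1) + 6*(0)*conj(-1)]
      = (1/24)[(4) + (-4) + (0) + (4) + (0) + (-4) + (0) + (0) + (0)] = 0/24 = 0
  <chi_6*chi_7, chi_4> = (1/24)[1*(4)*conj(1) + 1*(-4)*conj(1) + 2*(0)*conj(-1) + 2*(2)*conj(1) + 2*(0)*conj(-1) + 2*(-2)*conj(1) + 2*(0)*conj(-1) + 6*(0)*conj(-1) + 6*(0)*conj(1)]
      = (1/24)[(4) + (-4) + (0) + (4) + (0) + (-4) + (0) + (0) + (0)] = 0/24 = 0
  <chi_6*chi_7, chi_5> = (1/24)[1*(4)*conj(2) + 1*(-4)*conj(-2) + 2*(0)*conj(sqrt(3)) + 2*(2)*conj(1) + 2*(0)*conj(0) + 2*(-2)*conj(-1) + 2*(0)*conj(-sqrt(3)) + 6*(0)*conj(0) + 6*(0)*conj(0)]
      = (1/24)[(8) + (8) + (0) + (4) + (0) + (4) + (0) + (0) + (0)] = 24/24 = 1
  <chi_6*chi_7, chi_6> = (1/24)[1*(4)*conj(2) + 1*(-4)*conj(2) + 2*(0)*conj(1) + 2*(2)*conj(-1) + 2*(0)*conj(-2) + 2*(-2)*conj(-1) + 2*(0)*conj(1) + 6*(0)*conj(0) + 6*(0)*conj(0)]
      = (1/24)[(8) + (-8) + (0) + (-4) + (0) + (4) + (0) + (0) + (0)] = 0/24 = 0
  <chi_6*chi_7, chi_7> = (1/24)[1*(4)*conj(2) + 1*(-4)*conj(-2) + 2*(0)*conj(0) + 2*(2)*conj(-2) + 2*(0)*conj(0) + 2*(-2)*conj(2) + 2*(0)*conj(0) + 6*(0)*conj(0) + 6*(0)*conj(0)]
      = (1/24)[(8) + (8) + (0) + (-8) + (0) + (-8) + (0) + (0) + (0)] = 0/24 = 0
  <chi_6*chi_7, chi_8> = (1/24)[1*(4)*conj(2) + 1*(-4)*conj(2) + 2*(0)*conj(-1) + 2*(2)*conj(-1) + 2*(0)*conj(2) + 2*(-2)*conj(-1) + 2*(0)*conj(-1) + 6*(0)*conj(0) + 6*(0)*conj(0)]
      = (1/24)[(8) + (-8) + (0) + (-4) + (0) + (4) + (0) + (0) + (0)] = 0/24 = 0
  <chi_6*chi_7, chi_9> = (1/24)[1*(4)*conj(2) + 1*(-4)*conj(-2) + 2*(0)*conj(-sqrt(3)) + 2*(2)*conj(1) + 2*(0)*conj(0) + 2*(-2)*conj(-1) + 2*(0)*conj(sqrt(3)) + 6*(0)*conj(0) + 6*(0)*conj(0)]
      = (1/24)[(8) + (8) + (0) + (4) + (0) + (4) + (0) + (0) + (0)] = 24/24 = 1
Hence the multiplicities are chi_5: 1, chi_9: 1. Dimension check: dim(chi_6)*dim(chi_7) = 2*2 = 4 and sum (mult * dim) = 1*2 + 1*2 = 4.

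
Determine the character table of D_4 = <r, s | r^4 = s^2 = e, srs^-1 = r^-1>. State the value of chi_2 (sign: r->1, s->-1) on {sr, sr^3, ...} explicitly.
Conjugacy classes: {e} of size 1, {r^2} of size 1, {r^1, r^3} of size 2, {s, sr^2, ...} of size 2, {sr, sr^3, ...} of size 2.
Character table:
  irrep \ class              {e} (size 1)  {r^2} (size 1)  {r^1, r^3} (size 2)  {s, sr^2, ...} (size 2)  {sr, sr^3, ...} (size 2)
  chi_1 (triv)               1             1               1                    1                        1                       
  chi_2 (sign: r->1, s->-1)  1             1               1                    -1                       -1                      
  chi_3 (r->-1, s->1)        1             1               -1                   1                        -1                      
  chi_4 (r->-1, s->-1)       1             1               -1                   -1                       1                       
  chi_5 (2d, j=1)            2             -2              0                    0                        0                       

Spot check: chi_2 (sign: r->1, s->-1) on {sr, sr^3, ...} = -1.

Justification: D_4 has order 2*4 = 8 with 5 conjugacy classes, hence 5 irreducibles. Sum of squared dims 1 + 1 + 1 + 1 + 4 = 8 = |G|. Linear characters come from the abelianisation; the 2-dimensional irreps have character r^k -> 2*cos(2*pi*j*k/4), reflections -> 0.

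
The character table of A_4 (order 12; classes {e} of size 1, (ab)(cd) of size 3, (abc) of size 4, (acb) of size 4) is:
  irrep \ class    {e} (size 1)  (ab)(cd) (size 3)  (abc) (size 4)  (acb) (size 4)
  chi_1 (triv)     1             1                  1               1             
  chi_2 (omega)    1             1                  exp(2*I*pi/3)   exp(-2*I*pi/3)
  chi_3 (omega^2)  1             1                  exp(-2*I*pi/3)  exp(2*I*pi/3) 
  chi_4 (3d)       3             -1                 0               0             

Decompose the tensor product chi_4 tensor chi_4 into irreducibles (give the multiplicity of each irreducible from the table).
chi_4 tensor chi_4 = chi_1 + chi_2 + chi_3 + 2*chi_4 (all other irreducibles have multiplicity 0).

Derivation: The character of a tensor product is the pointwise product (chi_4 * chi_4)(C) = chi_4(C) * chi_4(C):
  {e}: (3)*(3), (ab)(cd): (-1)*(-1), (abc): (0)*(0), (acb): (0)*(0)
so (chi_4 * chi_4) takes values
  {e} -> 9, (ab)(cd) -> 1, (abc) -> 0, (acb) -> 0.
Now take the inner product of this character with each irreducible chi from the table, <chi_4*chi_4, chi> = (1/12) sum_C |C| (chi_4*chi_4)(C) conj(chi(C)):
  <chi_4*chi_4, chi_1> = (1/12)[1*(9)*conj(1) + 3*(1)*conj(1) + 4*(0)*conj(1) + 4*(0)*conj(1)]
      = (1/12)[(9) + (3) + (0) + (0)] = 12/12 = 1
  <chi_4*chi_4, chi_2> = (1/12)[1*(9)*conj(1) + 3*(1)*conj(1) + 4*(0)*conj(exp(2*I*pi/3)) + 4*(0)*conj(exp(-2*I*pi/3))]
      = (1/12)[(9) + (3) + (0) + (0)] = 12/12 = 1
  <chi_4*chi_4, chi_3> = (1/12)[1*(9)*conj(1) + 3*(1)*conj(1) + 4*(0)*conj(exp(-2*I*pi/3)) + 4*(0)*conj(exp(2*I*pi/3))]
      = (1/12)[(9) + (3) + (0) + (0)] = 12/12 = 1
  <chi_4*chi_4, chi_4> = (1/12)[1*(9)*conj(3) + 3*(1)*conj(-1) + 4*(0)*conj(0) + 4*(0)*conj(0)]
      = (1/12)[(27) + (-3) + (0) + (0)] = 24/12 = 2
(Exp terms are combined using exp(i*s)*conj(exp(i*t)) = exp(i*(s-t)), and sums of them are collapsed using the identity that for every m > 1 the m distinct m-th roots of unity sum to 0, e.g. 1 + exp(2*I*pi/3) + exp(-2*I*pi/3) = 0.)
Hence the multiplicities are chi_1: 1, chi_2: 1, chi_3: 1, chi_4: 2. Dimension check: dim(chi_4)*dim(chi_4) = 3*3 = 9 and sum (mult * dim) = 1*1 + 1*1 + 1*1 + 2*3 = 9.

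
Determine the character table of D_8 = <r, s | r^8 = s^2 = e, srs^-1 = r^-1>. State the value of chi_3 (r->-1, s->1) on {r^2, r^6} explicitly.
Conjugacy classes: {e} of size 1, {r^4} of size 1, {r^1, r^7} of size 2, {r^2, r^6} of size 2, {r^3, r^5} of size 2, {s, sr^2, ...} of size 4, {sr, sr^3, ...} of size 4.
Character table:
  irrep \ class              {e} (size 1)  {r^4} (size 1)  {r^1, r^7} (size 2)  {r^2, r^6} (size 2)  {r^3, r^5} (size 2)  {s, sr^2, ...} (size 4)  {sr, sr^3, ...} (size 4)
  chi_1 (triv)               1             1               1                    1                    1                    1                        1                       
  chi_2 (sign: r->1, s->-1)  1             1               1                    1                    1                    -1                       -1                      
  chi_3 (r->-1, s->1)        1             1               -1                   1                    -1                   1                        -1                      
  chi_4 (r->-1, s->-1)       1             1               -1                   1                    -1                   -1                       1                       
  chi_5 (2d, j=1)            2             -2              sqrt(2)              0                    -sqrt(2)             0                        0                       
  chi_6 (2d, j=2)            2             2               0                    -2                   0                    0                        0                       
  chi_7 (2d, j=3)            2             -2              -sqrt(2)             0                    sqrt(2)              0                        0                       

Spot check: chi_3 (r->-1, s->1) on {r^2, r^6} = 1.

Working: D_8 has order 2*8 = 16 with 7 conjugacy classes, hence 7 irreducibles. Sum of squared dims 1 + 1 + 1 + 1 + 4 + 4 + 4 = 16 = |G|. Linear characters come from the abelianisation; the 2-dimensional irreps have character r^k -> 2*cos(2*pi*j*k/8), reflections -> 0.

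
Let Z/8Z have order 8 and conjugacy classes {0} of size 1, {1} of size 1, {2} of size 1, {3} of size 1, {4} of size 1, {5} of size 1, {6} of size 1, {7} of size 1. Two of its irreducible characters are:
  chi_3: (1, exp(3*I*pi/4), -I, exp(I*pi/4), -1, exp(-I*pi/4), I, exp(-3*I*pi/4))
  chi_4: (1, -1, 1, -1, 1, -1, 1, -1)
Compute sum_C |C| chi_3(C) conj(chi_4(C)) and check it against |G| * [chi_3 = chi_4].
Sum = 0; so <chi_3, chi_4> = 0 (distinct irreducibles are orthogonal).

Proof sketch: Compute term by term over conjugacy classes (|C| * chi_3(C) * conj(chi_4(C))):
  1*(1)*conj(1) + 1*(exp(3*I*pi/4))*conj(-1) + 1*(-I)*conj(1) + 1*(exp(I*pi/4))*conj(-1) + 1*(-1)*conj(1) + 1*(exp(-I*pi/4))*conj(-1) + 1*(I)*conj(1) + 1*(exp(-3*I*pi/4))*conj(-1)
  = (1) + (-exp(3*I*pi/4)) + (-I) + (-exp(I*pi/4)) + (-1) + (-exp(-I*pi/4)) + (I) + (-exp(-3*I*pi/4))
  = 0.
(Exp terms are combined using exp(i*s)*conj(exp(i*t)) = exp(i*(s-t)), and sums of them are collapsed using the identity that for every m > 1 the m distinct m-th roots of unity sum to 0, e.g. 1 + exp(2*I*pi/3) + exp(-2*I*pi/3) = 0.)
Dividing by |G| = 8 gives 0/8 = 0, matching the row-orthogonality relation <chi_3, chi_4> = [chi_3 = chi_4].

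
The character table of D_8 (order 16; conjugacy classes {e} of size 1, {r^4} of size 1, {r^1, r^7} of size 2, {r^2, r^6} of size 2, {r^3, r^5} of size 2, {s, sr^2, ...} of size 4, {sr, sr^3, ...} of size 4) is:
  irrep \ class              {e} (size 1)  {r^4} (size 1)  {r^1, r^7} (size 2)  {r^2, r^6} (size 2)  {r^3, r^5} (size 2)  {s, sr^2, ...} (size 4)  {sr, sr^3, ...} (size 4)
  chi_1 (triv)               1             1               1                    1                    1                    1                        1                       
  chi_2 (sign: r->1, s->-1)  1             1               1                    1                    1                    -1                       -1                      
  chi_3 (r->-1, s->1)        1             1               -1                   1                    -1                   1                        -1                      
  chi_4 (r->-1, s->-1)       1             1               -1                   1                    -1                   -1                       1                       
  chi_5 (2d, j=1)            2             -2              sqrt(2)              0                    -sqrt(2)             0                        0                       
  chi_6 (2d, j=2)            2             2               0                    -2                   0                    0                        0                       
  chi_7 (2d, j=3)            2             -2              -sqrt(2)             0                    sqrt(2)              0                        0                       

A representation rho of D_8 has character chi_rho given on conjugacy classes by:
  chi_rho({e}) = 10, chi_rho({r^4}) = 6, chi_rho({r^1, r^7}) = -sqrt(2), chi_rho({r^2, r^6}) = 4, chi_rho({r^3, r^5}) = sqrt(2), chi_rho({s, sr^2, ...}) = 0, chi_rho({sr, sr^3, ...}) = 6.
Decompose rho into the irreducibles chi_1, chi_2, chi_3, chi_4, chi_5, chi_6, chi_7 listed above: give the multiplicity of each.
Multiplicities: chi_1: 3, chi_2: 0, chi_3: 0, chi_4: 3, chi_5: 0, chi_6: 1, chi_7: 1.

Explanation: Use <chi_rho, chi> = (1/|G|) sum_C |C| * chi_rho(C) * conj(chi(C)) with |G| = 16 for each irreducible chi in the table:
  <chi_rho, chi_1> = (1/16)[1*(10)*conj(1) + 1*(6)*conj(1) + 2*(-sqrt(2))*conj(1) + 2*(4)*conj(1) + 2*(sqrt(2))*conj(1) + 4*(0)*conj(1) + 4*(6)*conj(1)]
      = (1/16)[(10) + (6) + (-2*sqrt(2)) + (8) + (2*sqrt(2)) + (0) + (24)] = 48/16 = 3
  <chi_rho, chi_2> = (1/16)[1*(10)*conj(1) + 1*(6)*conj(1) + 2*(-sqrt(2))*conj(1) + 2*(4)*conj(1) + 2*(sqrt(2))*conj(1) + 4*(0)*conj(-1) + 4*(6)*conj(-1)]
      = (1/16)[(10) + (6) + (-2*sqrt(2)) + (8) + (2*sqrt(2)) + (0) + (-24)] = 0/16 = 0
  <chi_rho, chi_3> = (1/16)[1*(10)*conj(1) + 1*(6)*conj(1) + 2*(-sqrt(2))*conj(-1) + 2*(4)*conj(1) + 2*(sqrt(2))*conj(-1) + 4*(0)*conj(1) + 4*(6)*conj(-1)]
      = (1/16)[(10) + (6) + (2*sqrt(2)) + (8) + (-2*sqrt(2)) + (0) + (-24)] = 0/16 = 0
  <chi_rho, chi_4> = (1/16)[1*(10)*conj(1) + 1*(6)*conj(1) + 2*(-sqrt(2))*conj(-1) + 2*(4)*conj(1) + 2*(sqrt(2))*conj(-1) + 4*(0)*conj(-1) + 4*(6)*conj(1)]
      = (1/16)[(10) + (6) + (2*sqrt(2)) + (8) + (-2*sqrt(2)) + (0) + (24)] = 48/16 = 3
  <chi_rho, chi_5> = (1/16)[1*(10)*conj(2) + 1*(6)*conj(-2) + 2*(-sqrt(2))*conj(sqrt(2)) + 2*(4)*conj(0) + 2*(sqrt(2))*conj(-sqrt(2)) + 4*(0)*conj(0) + 4*(6)*conj(0)]
      = (1/16)[(20) + (-12) + (-4) + (0) + (-4) + (0) + (0)] = 0/16 = 0
  <chi_rho, chi_6> = (1/16)[1*(10)*conj(2) + 1*(6)*conj(2) + 2*(-sqrt(2))*conj(0) + 2*(4)*conj(-2) + 2*(sqrt(2))*conj(0) + 4*(0)*conj(0) + 4*(6)*conj(0)]
      = (1/16)[(20) + (12) + (0) + (-16) + (0) + (0) + (0)] = 16/16 = 1
  <chi_rho, chi_7> = (1/16)[1*(10)*conj(2) + 1*(6)*conj(-2) + 2*(-sqrt(2))*conj(-sqrt(2)) + 2*(4)*conj(0) + 2*(sqrt(2))*conj(sqrt(2)) + 4*(0)*conj(0) + 4*(6)*conj(0)]
      = (1/16)[(20) + (-12) + (4) + (0) + (4) + (0) + (0)] = 16/16 = 1
Dimension check: dim(rho) = sum (mult * dim) = 3*1 + 0*1 + 0*1 + 3*1 + 0*2 + 1*2 + 1*2 = 10 = chi_rho(e) = 10.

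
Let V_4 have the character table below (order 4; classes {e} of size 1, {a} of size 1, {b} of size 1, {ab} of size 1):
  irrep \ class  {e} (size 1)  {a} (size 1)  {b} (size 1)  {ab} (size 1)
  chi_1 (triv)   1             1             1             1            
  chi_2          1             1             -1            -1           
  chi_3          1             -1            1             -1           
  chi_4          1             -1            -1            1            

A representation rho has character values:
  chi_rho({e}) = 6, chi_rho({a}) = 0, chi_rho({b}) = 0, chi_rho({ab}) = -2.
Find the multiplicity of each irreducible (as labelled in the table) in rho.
Multiplicities: chi_1: 1, chi_2: 2, chi_3: 2, chi_4: 1.

Proof sketch: Use <chi_rho, chi> = (1/|G|) sum_C |C| * chi_rho(C) * conj(chi(C)) with |G| = 4 for each irreducible chi in the table:
  <chi_rho, chi_1> = (1/4)[1*(6)*conj(1) + 1*(0)*conj(1) + 1*(0)*conj(1) + 1*(-2)*conj(1)]
      = (1/4)[(6) + (0) + (0) + (-2)] = 4/4 = 1
  <chi_rho, chi_2> = (1/4)[1*(6)*conj(1) + 1*(0)*conj(1) + 1*(0)*conj(-1) + 1*(-2)*conj(-1)]
      = (1/4)[(6) + (0) + (0) + (2)] = 8/4 = 2
  <chi_rho, chi_3> = (1/4)[1*(6)*conj(1) + 1*(0)*conj(-1) + 1*(0)*conj(1) + 1*(-2)*conj(-1)]
      = (1/4)[(6) + (0) + (0) + (2)] = 8/4 = 2
  <chi_rho, chi_4> = (1/4)[1*(6)*conj(1) + 1*(0)*conj(-1) + 1*(0)*conj(-1) + 1*(-2)*conj(1)]
      = (1/4)[(6) + (0) + (0) + (-2)] = 4/4 = 1
Dimension check: dim(rho) = sum (mult * dim) = 1*1 + 2*1 + 2*1 + 1*1 = 6 = chi_rho(e) = 6.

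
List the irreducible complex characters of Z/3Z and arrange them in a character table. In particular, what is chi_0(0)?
Character table of Z/3Z (irreps indexed chi_0,...,chi_2 with chi_k(m) = zeta_3^(k*m), zeta_3 = exp(2*pi*i/3)):
  irrep \ class  {0} (size 1)  {1} (size 1)    {2} (size 1)  
  chi_0          1             1               1             
  chi_1          1             exp(2*I*pi/3)   exp(-2*I*pi/3)
  chi_2          1             exp(-2*I*pi/3)  exp(2*I*pi/3) 

Spot check: chi_0(0) = zeta_3^(0*0) = zeta_3^0 = 1.

Details: Z/3Z is abelian, so all 3 irreducible complex representations are 1-dimensional. They are given by chi_k(m) = zeta_3^(k*m) for k = 0,...,2. Row orthogonality: sum_m chi_k(m) conj(chi_l(m)) = 3 * [k = l].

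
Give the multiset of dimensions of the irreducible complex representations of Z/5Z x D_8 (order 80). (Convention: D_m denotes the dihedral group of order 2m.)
Dimensions: 1, 1, 1, 1, 1, 1, 1, 1, 1, 1, 1, 1, 1, 1, 1, 1, 1, 1, 1, 1, 2, 2, 2, 2, 2, 2, 2, 2, 2, 2, 2, 2, 2, 2, 2

Why: There are 35 irreducibles (= number of conjugacy classes). Their dimensions d_i satisfy sum d_i^2 = |G| = 80: 1 + 1 + 1 + 1 + 1 + 1 + 1 + 1 + 1 + 1 + 1 + 1 + 1 + 1 + 1 + 1 + 1 + 1 + 1 + 1 + 4 + 4 + 4 + 4 + 4 + 4 + 4 + 4 + 4 + 4 + 4 + 4 + 4 + 4 + 4 = 80. (For the product with Z/5Z: each of the 5 1-dim characters of Z/5Z tensors with each irrep of D_8, giving 5 copies of each D_8-dimension.)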